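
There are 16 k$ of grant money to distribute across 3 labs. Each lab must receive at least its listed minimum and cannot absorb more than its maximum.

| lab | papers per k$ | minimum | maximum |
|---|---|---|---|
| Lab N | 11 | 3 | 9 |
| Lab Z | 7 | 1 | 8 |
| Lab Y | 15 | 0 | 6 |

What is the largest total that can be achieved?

Meeting every minimum uses 3+1+0 = 4 k$, leaving 12.
Order the labs by papers per k$: Lab Y 15 > Lab N 11 > Lab Z 7.
Lab Y takes 6 more to reach its cap of 6 — 6 left.
Lab N: +6 to 9 (cap) — 0 left.
Total = 11×9 + 7×1 + 15×6 = 196.

196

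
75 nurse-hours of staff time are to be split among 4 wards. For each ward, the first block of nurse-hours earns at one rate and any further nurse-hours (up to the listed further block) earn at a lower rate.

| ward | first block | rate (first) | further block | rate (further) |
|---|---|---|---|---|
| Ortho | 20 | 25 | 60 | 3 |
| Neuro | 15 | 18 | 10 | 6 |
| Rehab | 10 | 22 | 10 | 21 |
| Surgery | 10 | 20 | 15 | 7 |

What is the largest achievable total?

1470

Treat each block as its own option and order by rate: Ortho/tier1 25 > Rehab/tier1 22 > Rehab/tier2 21 > Surgery/tier1 20 > Neuro/tier1 18 > Surgery/tier2 7 > Neuro/tier2 6 > Ortho/tier2 3.
Fill Ortho tier1 block (20 at 25) ; 55 left.
Rehab/tier1 (22): +10 ; 45 left.
Rehab/tier2 (21): +10 ; 35 left.
Fill Surgery tier1 block (10 at 20) ; 25 left.
Neuro tier1 at 18: fill all 15 ; 10 left.
10 remain; put them into Surgery tier2 at 7.
Total = 25×20 + 22×10 + 21×10 + 20×10 + 18×15 + 7×10 = 1470.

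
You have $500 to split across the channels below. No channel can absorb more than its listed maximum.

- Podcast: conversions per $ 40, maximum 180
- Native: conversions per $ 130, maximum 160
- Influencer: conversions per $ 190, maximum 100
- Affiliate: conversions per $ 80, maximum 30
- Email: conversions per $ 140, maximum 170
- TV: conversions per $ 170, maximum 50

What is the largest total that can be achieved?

Rank by conversions per $: Influencer 190 > TV 170 > Email 140 > Native 130 > Affiliate 80 > Podcast 40.
Influencer takes 100 to reach its cap of 100 → 400 left.
TV takes 50 to reach its cap of 50 → 350 left.
Email takes 170 to reach its cap of 170 → 180 left.
Native: +160 to 160 (cap) → 20 left.
Affiliate has room for 30 but only 20 remain, so it gets 20.
Total = 130×160 + 190×100 + 80×20 + 140×170 + 170×50 = 73700.

73700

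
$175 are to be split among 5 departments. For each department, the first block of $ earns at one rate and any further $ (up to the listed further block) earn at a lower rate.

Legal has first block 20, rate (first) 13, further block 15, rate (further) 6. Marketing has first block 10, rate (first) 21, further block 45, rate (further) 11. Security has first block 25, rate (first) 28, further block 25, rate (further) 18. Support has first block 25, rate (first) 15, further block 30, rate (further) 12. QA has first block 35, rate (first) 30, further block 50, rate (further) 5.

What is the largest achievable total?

Treat each block as its own option and order by rate: QA/first 30 > Security/first 28 > Marketing/first 21 > Security/second 18 > Support/first 15 > Legal/first 13 > Support/second 12 > Marketing/second 11 > Legal/second 6 > QA/second 5.
QA/first (30): +35 — 140 left.
Security/first (28): +25 — 115 left.
Marketing/first (21): +10 — 105 left.
Security second at 18: fill all 25 — 80 left.
Fill Support first block (25 at 15) — 55 left.
Legal first at 13: fill all 20 — 35 left.
Support/second (12): +30 — 5 left.
5 remain; put them into Marketing second at 11.
Total = 30×35 + 28×25 + 21×10 + 18×25 + 15×25 + 13×20 + 12×30 + 11×5 = 3460.

3460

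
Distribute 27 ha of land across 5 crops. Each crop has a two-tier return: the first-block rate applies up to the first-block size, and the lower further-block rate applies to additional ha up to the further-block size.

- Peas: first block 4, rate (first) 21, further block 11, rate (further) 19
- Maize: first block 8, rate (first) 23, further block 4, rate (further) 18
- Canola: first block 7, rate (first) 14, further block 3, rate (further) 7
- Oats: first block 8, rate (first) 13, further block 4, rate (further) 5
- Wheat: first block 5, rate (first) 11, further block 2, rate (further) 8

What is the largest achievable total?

549

Rank every tier by rate: Maize/first 23 > Peas/first 21 > Peas/second 19 > Maize/second 18 > Canola/first 14 > Oats/first 13 > Wheat/first 11 > Wheat/second 8 > Canola/second 7 > Oats/second 5.
Fill Maize first block (8 at 23) → 19 left.
Peas first at 21: fill all 4 → 15 left.
Peas second at 19: fill all 11 → 4 left.
Fill Maize second block (4 at 18) → 0 left.
Total = 23×8 + 21×4 + 19×11 + 18×4 = 549.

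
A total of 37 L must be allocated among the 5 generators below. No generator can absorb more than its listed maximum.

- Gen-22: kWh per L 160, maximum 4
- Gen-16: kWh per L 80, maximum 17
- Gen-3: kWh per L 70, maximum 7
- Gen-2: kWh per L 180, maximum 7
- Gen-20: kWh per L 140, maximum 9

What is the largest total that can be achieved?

4520

Highest kWh per L first: Gen-2 180 > Gen-22 160 > Gen-20 140 > Gen-16 80 > Gen-3 70.
Gen-2: +7 to 7 (cap) ; 30 left.
Gen-22: +4 to 4 (cap) ; 26 left.
Give Gen-20 9 to hit its cap of 9 ; 17 left.
Gen-16 takes 17 to reach its cap of 17 ; 0 left.
Total = 160×4 + 80×17 + 180×7 + 140×9 = 4520.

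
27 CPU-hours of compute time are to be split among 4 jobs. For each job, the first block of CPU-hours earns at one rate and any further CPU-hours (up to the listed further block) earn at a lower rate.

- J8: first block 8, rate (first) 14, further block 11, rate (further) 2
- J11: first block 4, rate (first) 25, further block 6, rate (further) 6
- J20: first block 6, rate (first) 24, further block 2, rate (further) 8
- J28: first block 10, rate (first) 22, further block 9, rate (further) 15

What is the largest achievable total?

Order all 8 blocks by rate: J11/T1 25 > J20/T1 24 > J28/T1 22 > J28/T2 15 > J8/T1 14 > J20/T2 8 > J11/T2 6 > J8/T2 2.
J11/T1 (25): +4 — 23 left.
J20/T1 (24): +6 — 17 left.
J28 T1 at 22: fill all 10 — 7 left.
J28/T2: +7 of 9 at 15; pool empty.
Total = 25×4 + 24×6 + 22×10 + 15×7 = 569.

569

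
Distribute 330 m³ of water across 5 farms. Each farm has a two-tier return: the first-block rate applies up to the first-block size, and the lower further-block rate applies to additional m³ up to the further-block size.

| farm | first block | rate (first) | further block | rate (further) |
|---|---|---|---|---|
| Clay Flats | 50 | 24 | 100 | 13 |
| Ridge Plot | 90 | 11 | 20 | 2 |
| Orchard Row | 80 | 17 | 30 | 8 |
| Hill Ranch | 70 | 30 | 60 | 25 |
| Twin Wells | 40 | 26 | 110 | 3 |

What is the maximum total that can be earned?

Treat each block as its own option and order by rate: Hill Ranch/T1 30 > Twin Wells/T1 26 > Hill Ranch/T2 25 > Clay Flats/T1 24 > Orchard Row/T1 17 > Clay Flats/T2 13 > Ridge Plot/T1 11 > Orchard Row/T2 8 > Twin Wells/T2 3 > Ridge Plot/T2 2.
Fill Hill Ranch T1 block (70 at 30) ; 260 left.
Twin Wells/T1 (26): +40 ; 220 left.
Hill Ranch/T2 (25): +60 ; 160 left.
Fill Clay Flats T1 block (50 at 24) ; 110 left.
Orchard Row/T1 (17): +80 ; 30 left.
Clay Flats/T2: +30 of 100 at 13; pool empty.
Total = 30×70 + 26×40 + 25×60 + 24×50 + 17×80 + 13×30 = 7590.

7590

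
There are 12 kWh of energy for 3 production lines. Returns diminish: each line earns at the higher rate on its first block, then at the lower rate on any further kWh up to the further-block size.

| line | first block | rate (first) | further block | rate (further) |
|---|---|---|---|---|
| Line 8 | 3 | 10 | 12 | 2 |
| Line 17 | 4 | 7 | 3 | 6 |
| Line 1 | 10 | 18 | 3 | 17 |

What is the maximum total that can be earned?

Rank every tier by rate: Line 1/first 18 > Line 1/second 17 > Line 8/first 10 > Line 17/first 7 > Line 17/second 6 > Line 8/second 2.
Line 1 first at 18: fill all 10 — 2 left.
Line 1 second at 17: only 2 left, fill 2.
Total = 18×10 + 17×2 = 214.

214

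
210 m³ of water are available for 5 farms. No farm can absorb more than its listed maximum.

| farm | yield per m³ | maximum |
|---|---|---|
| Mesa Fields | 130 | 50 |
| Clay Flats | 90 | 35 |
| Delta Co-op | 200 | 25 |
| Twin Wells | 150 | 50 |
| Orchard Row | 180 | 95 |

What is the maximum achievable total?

34800

Rank by yield per m³: Delta Co-op 200 > Orchard Row 180 > Twin Wells 150 > Mesa Fields 130 > Clay Flats 90.
Delta Co-op takes 25 to reach its cap of 25 — 185 left.
Orchard Row takes 95 to reach its cap of 95 — 90 left.
Give Twin Wells 50 to hit its cap of 50 — 40 left.
Only 40 left; Mesa Fields takes them to reach 40.
Total = 130×40 + 200×25 + 150×50 + 180×95 = 34800.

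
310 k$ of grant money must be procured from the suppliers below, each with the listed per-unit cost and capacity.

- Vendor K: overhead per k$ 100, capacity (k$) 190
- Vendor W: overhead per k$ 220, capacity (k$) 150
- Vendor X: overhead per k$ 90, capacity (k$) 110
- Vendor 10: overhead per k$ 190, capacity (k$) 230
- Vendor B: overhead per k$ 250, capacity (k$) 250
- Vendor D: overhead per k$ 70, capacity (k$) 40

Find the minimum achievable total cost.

28700

Use suppliers in increasing cost order.
Vendor D at 70: take all 40 k$ ; 270 still needed.
Vendor X at 90: take all 110 k$ ; 160 still needed.
Take 160 from Vendor K at 100 to finish.
Vendor 10, Vendor W, Vendor B: unused.
Cost = 40×70 + 110×90 + 160×100 = 28700.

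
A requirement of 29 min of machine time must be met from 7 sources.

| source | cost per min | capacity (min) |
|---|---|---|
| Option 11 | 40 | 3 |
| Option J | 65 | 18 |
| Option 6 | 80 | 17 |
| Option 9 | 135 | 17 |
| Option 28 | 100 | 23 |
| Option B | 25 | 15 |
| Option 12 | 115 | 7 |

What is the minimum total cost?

1210

Cheapest first:
Option B (25): use full 15 — 14 min to go.
Option 11 at 40: take all 3 min — 11 still needed.
Take 11 from Option J at 65 to finish.
Option 6, Option 28, Option 12, Option 9: unused.
Cost = 15×25 + 3×40 + 11×65 = 1210.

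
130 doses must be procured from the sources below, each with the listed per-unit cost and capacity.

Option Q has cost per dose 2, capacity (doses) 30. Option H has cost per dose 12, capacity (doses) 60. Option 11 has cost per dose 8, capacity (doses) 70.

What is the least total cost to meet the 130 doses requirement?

980

Use sources in increasing cost order.
Option Q (2): use full 30 → 100 doses to go.
Option 11 at 8: take all 70 doses → 30 still needed.
Take 30 from Option H at 12 to finish.
Cost = 30×2 + 70×8 + 30×12 = 980.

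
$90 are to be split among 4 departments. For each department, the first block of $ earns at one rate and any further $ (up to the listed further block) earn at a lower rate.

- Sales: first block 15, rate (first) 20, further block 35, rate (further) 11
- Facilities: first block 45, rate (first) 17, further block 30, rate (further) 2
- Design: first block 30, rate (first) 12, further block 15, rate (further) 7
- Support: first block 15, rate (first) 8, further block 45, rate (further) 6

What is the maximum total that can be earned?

1425

Treat each block as its own option and order by rate: Sales/tier1 20 > Facilities/tier1 17 > Design/tier1 12 > Sales/tier2 11 > Support/tier1 8 > Design/tier2 7 > Support/tier2 6 > Facilities/tier2 2.
Fill Sales tier1 block (15 at 20) ; 75 left.
Fill Facilities tier1 block (45 at 17) ; 30 left.
Fill Design tier1 block (30 at 12) ; 0 left.
Total = 20×15 + 17×45 + 12×30 = 1425.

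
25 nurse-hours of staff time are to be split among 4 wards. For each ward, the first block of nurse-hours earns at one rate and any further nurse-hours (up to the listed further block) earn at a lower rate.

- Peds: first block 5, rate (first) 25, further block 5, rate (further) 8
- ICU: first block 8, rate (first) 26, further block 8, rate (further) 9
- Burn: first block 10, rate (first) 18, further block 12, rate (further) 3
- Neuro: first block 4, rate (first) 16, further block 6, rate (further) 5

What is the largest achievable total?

Treat each block as its own option and order by rate: ICU/T1 26 > Peds/T1 25 > Burn/T1 18 > Neuro/T1 16 > ICU/T2 9 > Peds/T2 8 > Neuro/T2 5 > Burn/T2 3.
Fill ICU T1 block (8 at 26) → 17 left.
Fill Peds T1 block (5 at 25) → 12 left.
Fill Burn T1 block (10 at 18) → 2 left.
Neuro/T1: +2 of 4 at 16; pool empty.
Total = 26×8 + 25×5 + 18×10 + 16×2 = 545.

545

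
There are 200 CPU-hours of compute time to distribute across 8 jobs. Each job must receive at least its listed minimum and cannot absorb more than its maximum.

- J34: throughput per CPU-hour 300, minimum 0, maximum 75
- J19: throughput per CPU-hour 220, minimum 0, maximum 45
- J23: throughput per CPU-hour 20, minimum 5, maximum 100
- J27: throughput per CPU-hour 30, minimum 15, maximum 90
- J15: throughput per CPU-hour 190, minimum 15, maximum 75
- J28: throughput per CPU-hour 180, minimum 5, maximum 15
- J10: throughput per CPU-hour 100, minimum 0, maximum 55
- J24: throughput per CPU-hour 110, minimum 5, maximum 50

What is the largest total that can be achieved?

43900

Meeting every minimum uses 0+0+5+15+15+5+0+5 = 45 CPU-hours, leaving 155.
Rank by throughput per CPU-hour: J34 300 > J19 220 > J15 190 > J28 180 > J24 110 > J10 100 > J27 30 > J23 20.
Give J34 75 more to hit its cap of 75 — 80 left.
Give J19 45 more to hit its cap of 45 — 35 left.
J15: +35 (room for 60) → 50. Pool exhausted.
Total = 300×75 + 220×45 + 20×5 + 30×15 + 190×50 + 180×5 + 110×5 = 43900.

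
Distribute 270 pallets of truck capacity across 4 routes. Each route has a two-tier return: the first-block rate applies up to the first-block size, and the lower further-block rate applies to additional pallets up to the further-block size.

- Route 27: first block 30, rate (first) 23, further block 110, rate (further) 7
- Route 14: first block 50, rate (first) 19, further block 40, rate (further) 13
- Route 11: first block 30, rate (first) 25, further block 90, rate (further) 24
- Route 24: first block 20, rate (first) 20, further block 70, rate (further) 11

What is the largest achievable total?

Treat each block as its own option and order by rate: Route 11/tier1 25 > Route 11/tier2 24 > Route 27/tier1 23 > Route 24/tier1 20 > Route 14/tier1 19 > Route 14/tier2 13 > Route 24/tier2 11 > Route 27/tier2 7.
Route 11/tier1 (25): +30 — 240 left.
Fill Route 11 tier2 block (90 at 24) — 150 left.
Route 27 tier1 at 23: fill all 30 — 120 left.
Route 24/tier1 (20): +20 — 100 left.
Fill Route 14 tier1 block (50 at 19) — 50 left.
Fill Route 14 tier2 block (40 at 13) — 10 left.
Route 24 tier2 at 11: only 10 left, fill 10.
Total = 25×30 + 24×90 + 23×30 + 20×20 + 19×50 + 13×40 + 11×10 = 5580.

5580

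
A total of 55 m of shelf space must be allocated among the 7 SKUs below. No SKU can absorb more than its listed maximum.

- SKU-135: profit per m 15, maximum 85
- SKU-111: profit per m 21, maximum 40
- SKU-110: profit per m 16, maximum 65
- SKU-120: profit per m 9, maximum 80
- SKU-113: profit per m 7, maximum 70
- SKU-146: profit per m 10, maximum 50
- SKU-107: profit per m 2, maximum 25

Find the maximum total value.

Rank by profit per m: SKU-111 21 > SKU-110 16 > SKU-135 15 > SKU-146 10 > SKU-120 9 > SKU-113 7 > SKU-107 2.
Give SKU-111 40 to hit its cap of 40 → 15 left.
Only 15 left; SKU-110 takes them to reach 15.
Total = 21×40 + 16×15 = 1080.

1080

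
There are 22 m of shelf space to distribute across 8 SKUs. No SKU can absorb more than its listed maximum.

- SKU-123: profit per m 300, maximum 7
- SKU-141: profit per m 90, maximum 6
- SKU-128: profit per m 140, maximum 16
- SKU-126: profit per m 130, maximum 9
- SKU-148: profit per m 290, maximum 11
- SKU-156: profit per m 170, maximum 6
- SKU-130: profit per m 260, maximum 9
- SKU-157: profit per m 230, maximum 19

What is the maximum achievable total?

6330

Order the SKUs by profit per m: SKU-123 300 > SKU-148 290 > SKU-130 260 > SKU-157 230 > SKU-156 170 > SKU-128 140 > SKU-126 130 > SKU-141 90.
Give SKU-123 7 to hit its cap of 7 — 15 left.
SKU-148: +11 to 11 (cap) — 4 left.
Only 4 left; SKU-130 takes them to reach 4.
Total = 300×7 + 290×11 + 260×4 = 6330.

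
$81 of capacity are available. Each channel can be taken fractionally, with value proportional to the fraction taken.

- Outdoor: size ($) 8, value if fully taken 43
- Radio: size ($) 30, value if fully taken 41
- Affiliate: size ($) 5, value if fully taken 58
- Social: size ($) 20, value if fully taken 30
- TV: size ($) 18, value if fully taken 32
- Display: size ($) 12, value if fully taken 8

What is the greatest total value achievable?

Rank by value-to-size ratio: Affiliate 58/5≈11.6, Outdoor 43/8≈5.38, TV 32/18≈1.78, Social 30/20≈1.5, Radio 41/30≈1.37, Display 8/12≈0.667.
Affiliate: take in full, 5 $ for value 58 → 76 left.
All 8 $ of Outdoor fit (value 43) → 68 remain.
TV: take in full, 18 $ for value 32 → 50 left.
Social: take in full, 20 $ for value 30 → 30 left.
Take all of Radio (30 $, value 41) → 0 $ left.
Total value = 204.

204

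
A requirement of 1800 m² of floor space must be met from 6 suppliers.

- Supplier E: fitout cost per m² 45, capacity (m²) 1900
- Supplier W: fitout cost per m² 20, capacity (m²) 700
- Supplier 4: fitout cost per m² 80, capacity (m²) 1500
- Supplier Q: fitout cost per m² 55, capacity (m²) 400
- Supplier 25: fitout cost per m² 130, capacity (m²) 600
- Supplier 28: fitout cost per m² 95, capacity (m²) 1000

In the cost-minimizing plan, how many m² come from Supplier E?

1100

Fill from the cheapest supplier first.
Take 700 from Supplier W at 20 — need 1100 more.
Supplier E at 45: take 1100 of its 1900 — requirement met.
Supplier Q, Supplier 4, Supplier 28, Supplier 25: unused.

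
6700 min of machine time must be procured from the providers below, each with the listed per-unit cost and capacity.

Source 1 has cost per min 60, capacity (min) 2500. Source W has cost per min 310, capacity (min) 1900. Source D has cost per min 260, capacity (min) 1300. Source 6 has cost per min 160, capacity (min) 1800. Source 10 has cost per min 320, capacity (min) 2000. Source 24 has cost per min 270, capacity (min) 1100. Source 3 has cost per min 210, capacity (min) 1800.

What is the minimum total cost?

972000

Use providers in increasing cost order.
Source 1 at 60: take all 2500 min ; 4200 still needed.
Source 6 (160): use full 1800 ; 2400 min to go.
Source 3 at 210: take all 1800 min ; 600 still needed.
Source D at 260: take 600 of its 1300 ; requirement met.
Source 24, Source W, Source 10: unused.
Cost = 2500×60 + 1800×160 + 1800×210 + 600×260 = 972000.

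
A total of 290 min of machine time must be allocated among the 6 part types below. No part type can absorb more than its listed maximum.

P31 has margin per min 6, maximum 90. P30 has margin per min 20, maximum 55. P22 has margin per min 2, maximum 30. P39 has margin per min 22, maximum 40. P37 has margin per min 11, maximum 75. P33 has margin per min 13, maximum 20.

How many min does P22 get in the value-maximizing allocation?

10

Order the part types by margin per min: P39 22 > P30 20 > P33 13 > P37 11 > P31 6 > P22 2.
P39 takes 40 to reach its cap of 40 → 250 left.
Give P30 55 to hit its cap of 55 → 195 left.
P33 takes 20 to reach its cap of 20 → 175 left.
P37 takes 75 to reach its cap of 75 → 100 left.
Give P31 90 to hit its cap of 90 → 10 left.
P22: +10 (room for 30) → 10. Pool exhausted.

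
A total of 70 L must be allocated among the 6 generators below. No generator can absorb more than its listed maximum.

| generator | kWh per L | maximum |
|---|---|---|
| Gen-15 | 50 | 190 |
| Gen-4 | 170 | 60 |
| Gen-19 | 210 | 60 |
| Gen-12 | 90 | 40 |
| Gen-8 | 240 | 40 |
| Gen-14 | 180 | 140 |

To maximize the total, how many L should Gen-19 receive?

30

Order the generators by kWh per L: Gen-8 240 > Gen-19 210 > Gen-14 180 > Gen-4 170 > Gen-12 90 > Gen-15 50.
Gen-8 takes 40 to reach its cap of 40 → 30 left.
Gen-19: +30 (room for 60) → 30. Pool exhausted.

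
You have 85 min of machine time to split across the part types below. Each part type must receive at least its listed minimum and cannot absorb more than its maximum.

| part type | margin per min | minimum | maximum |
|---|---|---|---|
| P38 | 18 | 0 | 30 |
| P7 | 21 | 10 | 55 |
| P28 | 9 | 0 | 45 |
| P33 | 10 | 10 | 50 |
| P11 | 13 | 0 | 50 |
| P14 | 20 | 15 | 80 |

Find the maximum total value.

1655

Meeting every minimum uses 0+10+0+10+0+15 = 35 min, leaving 50.
Highest margin per min first: P7 21 > P14 20 > P38 18 > P11 13 > P33 10 > P28 9.
P7 takes 45 more to reach its cap of 55 ; 5 left.
P14 has room for 65 more but only 5 remain, so it gets 20.
Total = 21×55 + 10×10 + 20×20 = 1655.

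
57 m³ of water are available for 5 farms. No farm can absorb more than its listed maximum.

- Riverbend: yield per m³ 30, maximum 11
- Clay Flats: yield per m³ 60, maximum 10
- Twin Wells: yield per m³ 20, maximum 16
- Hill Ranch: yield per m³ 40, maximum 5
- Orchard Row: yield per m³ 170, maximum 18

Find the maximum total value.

4450

Highest yield per m³ first: Orchard Row 170 > Clay Flats 60 > Hill Ranch 40 > Riverbend 30 > Twin Wells 20.
Orchard Row takes 18 to reach its cap of 18 → 39 left.
Clay Flats takes 10 to reach its cap of 10 → 29 left.
Give Hill Ranch 5 to hit its cap of 5 → 24 left.
Riverbend: +11 to 11 (cap) → 13 left.
Only 13 left; Twin Wells takes them to reach 13.
Total = 30×11 + 60×10 + 20×13 + 40×5 + 170×18 = 4450.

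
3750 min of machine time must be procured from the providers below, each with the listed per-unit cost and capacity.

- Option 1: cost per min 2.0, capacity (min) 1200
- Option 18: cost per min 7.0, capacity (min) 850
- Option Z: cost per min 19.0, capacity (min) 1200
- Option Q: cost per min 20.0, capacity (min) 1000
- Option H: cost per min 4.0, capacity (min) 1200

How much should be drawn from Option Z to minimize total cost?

500

Use providers in increasing cost order.
Option 1 (2.0): use full 1200 → 2550 min to go.
Option H at 4.0: take all 1200 min → 1350 still needed.
Option 18 (7.0): use full 850 → 500 min to go.
Option Z (19.0): take the remaining 500 → done.
Option Q: unused.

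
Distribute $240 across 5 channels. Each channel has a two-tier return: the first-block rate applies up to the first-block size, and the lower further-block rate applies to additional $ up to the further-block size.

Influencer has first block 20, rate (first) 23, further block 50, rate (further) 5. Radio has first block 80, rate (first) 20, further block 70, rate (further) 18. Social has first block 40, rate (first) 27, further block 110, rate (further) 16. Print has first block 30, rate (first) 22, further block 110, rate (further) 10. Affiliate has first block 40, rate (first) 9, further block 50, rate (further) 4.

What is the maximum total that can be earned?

Rank every tier by rate: Social/first 27 > Influencer/first 23 > Print/first 22 > Radio/first 20 > Radio/second 18 > Social/second 16 > Print/second 10 > Affiliate/first 9 > Influencer/second 5 > Affiliate/second 4.
Fill Social first block (40 at 27) → 200 left.
Influencer/first (23): +20 → 180 left.
Print/first (22): +30 → 150 left.
Radio/first (20): +80 → 70 left.
Radio/second (18): +70 → 0 left.
Total = 27×40 + 23×20 + 22×30 + 20×80 + 18×70 = 5060.

5060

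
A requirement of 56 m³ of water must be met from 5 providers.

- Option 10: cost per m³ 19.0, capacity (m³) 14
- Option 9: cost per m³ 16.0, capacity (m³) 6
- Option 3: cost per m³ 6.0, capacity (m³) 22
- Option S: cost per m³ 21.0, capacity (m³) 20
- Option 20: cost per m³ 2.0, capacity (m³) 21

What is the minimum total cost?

403

Cheapest first:
Option 20 (2.0): use full 21 → 35 m³ to go.
Option 3 at 6.0: take all 22 m³ → 13 still needed.
Option 9 (16.0): use full 6 → 7 m³ to go.
Take 7 from Option 10 at 19.0 to finish.
Option S: unused.
Cost = 21×2.0 + 22×6.0 + 6×16.0 + 7×19.0 = 403.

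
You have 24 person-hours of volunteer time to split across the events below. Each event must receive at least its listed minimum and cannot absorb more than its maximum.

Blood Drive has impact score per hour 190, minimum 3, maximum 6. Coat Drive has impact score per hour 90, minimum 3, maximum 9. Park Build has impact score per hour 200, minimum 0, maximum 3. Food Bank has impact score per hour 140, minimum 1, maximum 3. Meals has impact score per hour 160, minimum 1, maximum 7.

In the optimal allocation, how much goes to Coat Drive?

Meeting every minimum uses 3+3+0+1+1 = 8 person-hours, leaving 16.
Order the events by impact score per hour: Park Build 200 > Blood Drive 190 > Meals 160 > Food Bank 140 > Coat Drive 90.
Park Build: +3 to 3 (cap) → 13 left.
Blood Drive: +3 to 6 (cap) → 10 left.
Meals takes 6 more to reach its cap of 7 → 4 left.
Give Food Bank 2 more to hit its cap of 3 → 2 left.
Only 2 left; Coat Drive takes them to reach 5.

5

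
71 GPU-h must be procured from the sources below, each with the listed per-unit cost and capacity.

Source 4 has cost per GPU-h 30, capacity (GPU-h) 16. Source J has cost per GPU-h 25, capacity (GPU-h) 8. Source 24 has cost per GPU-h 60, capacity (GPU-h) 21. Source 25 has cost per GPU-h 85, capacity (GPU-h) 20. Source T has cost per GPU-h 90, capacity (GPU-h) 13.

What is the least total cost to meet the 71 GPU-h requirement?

Cheapest first:
Take 8 from Source J at 25 ; need 63 more.
Take 16 from Source 4 at 30 ; need 47 more.
Take 21 from Source 24 at 60 ; need 26 more.
Take 20 from Source 25 at 85 ; need 6 more.
Source T at 90: take 6 of its 13 ; requirement met.
Cost = 8×25 + 16×30 + 21×60 + 20×85 + 6×90 = 4180.

4180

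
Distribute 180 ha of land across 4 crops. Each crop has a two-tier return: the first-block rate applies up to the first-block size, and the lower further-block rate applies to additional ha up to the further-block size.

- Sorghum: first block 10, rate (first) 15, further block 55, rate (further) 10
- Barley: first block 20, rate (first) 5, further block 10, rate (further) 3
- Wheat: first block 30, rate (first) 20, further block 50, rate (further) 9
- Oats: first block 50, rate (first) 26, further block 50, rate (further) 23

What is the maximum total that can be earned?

Rank every tier by rate: Oats/first 26 > Oats/second 23 > Wheat/first 20 > Sorghum/first 15 > Sorghum/second 10 > Wheat/second 9 > Barley/first 5 > Barley/second 3.
Oats/first (26): +50 ; 130 left.
Oats/second (23): +50 ; 80 left.
Fill Wheat first block (30 at 20) ; 50 left.
Sorghum/first (15): +10 ; 40 left.
Sorghum/second: +40 of 55 at 10; pool empty.
Total = 26×50 + 23×50 + 20×30 + 15×10 + 10×40 = 3600.

3600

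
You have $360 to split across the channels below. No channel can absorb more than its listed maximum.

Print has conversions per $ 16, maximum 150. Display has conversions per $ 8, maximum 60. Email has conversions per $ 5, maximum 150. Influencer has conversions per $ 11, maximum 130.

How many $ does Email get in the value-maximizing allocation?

Rank by conversions per $: Print 16 > Influencer 11 > Display 8 > Email 5.
Give Print 150 to hit its cap of 150 → 210 left.
Influencer takes 130 to reach its cap of 130 → 80 left.
Display: +60 to 60 (cap) → 20 left.
Email: +20 (room for 150) → 20. Pool exhausted.

20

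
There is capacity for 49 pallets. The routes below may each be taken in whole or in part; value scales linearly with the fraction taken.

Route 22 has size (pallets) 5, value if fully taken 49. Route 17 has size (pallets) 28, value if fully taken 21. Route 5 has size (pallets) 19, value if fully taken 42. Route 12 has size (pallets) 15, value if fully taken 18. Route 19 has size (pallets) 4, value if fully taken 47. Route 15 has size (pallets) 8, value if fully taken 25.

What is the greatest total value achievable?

178.6

Sort by value density: Route 19 47/4≈11.8, Route 22 49/5≈9.8, Route 15 25/8≈3.12, Route 5 42/19≈2.21, Route 12 18/15≈1.2, Route 17 21/28≈0.75.
Take all of Route 19 (4 pallets, value 47) → 45 pallets left.
Route 22: take in full, 5 pallets for value 49 → 40 left.
Route 15: take in full, 8 pallets for value 25 → 32 left.
All 19 pallets of Route 5 fit (value 42) → 13 remain.
Fill the last 13 pallets with part of Route 12: 13/15 of it earns 15.6.
Total value = 178.6.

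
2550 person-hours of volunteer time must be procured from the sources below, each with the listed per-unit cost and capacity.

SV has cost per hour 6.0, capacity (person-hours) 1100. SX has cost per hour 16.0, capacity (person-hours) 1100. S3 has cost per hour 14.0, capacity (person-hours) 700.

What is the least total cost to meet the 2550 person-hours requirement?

28400

Fill from the cheapest source first.
SV at 6.0: take all 1100 person-hours ; 1450 still needed.
Take 700 from S3 at 14.0 ; need 750 more.
SX (16.0): take the remaining 750 ; done.
Cost = 1100×6.0 + 700×14.0 + 750×16.0 = 28400.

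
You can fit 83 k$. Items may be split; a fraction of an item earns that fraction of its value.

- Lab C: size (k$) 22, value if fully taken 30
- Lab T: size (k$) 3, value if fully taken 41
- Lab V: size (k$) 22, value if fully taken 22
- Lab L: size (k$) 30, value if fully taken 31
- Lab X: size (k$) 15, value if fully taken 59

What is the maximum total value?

Sort by value density: Lab T 41/3≈13.7, Lab X 59/15≈3.93, Lab C 30/22≈1.36, Lab L 31/30≈1.03, Lab V 22/22≈1.
Lab T: take in full, 3 k$ for value 41 — 80 left.
Take all of Lab X (15 k$, value 59) — 65 k$ left.
All 22 k$ of Lab C fit (value 30) — 43 remain.
Take all of Lab L (30 k$, value 31) — 13 k$ left.
Fill the last 13 k$ with part of Lab V: 13/22 of it earns 13.
Total value = 174.

174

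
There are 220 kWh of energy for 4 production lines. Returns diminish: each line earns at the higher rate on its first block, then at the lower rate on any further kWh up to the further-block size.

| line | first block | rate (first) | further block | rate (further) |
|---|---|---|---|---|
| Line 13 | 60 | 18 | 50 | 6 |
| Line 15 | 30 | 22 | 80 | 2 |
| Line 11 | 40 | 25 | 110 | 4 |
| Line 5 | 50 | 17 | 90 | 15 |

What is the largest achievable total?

Treat each block as its own option and order by rate: Line 11/T1 25 > Line 15/T1 22 > Line 13/T1 18 > Line 5/T1 17 > Line 5/T2 15 > Line 13/T2 6 > Line 11/T2 4 > Line 15/T2 2.
Fill Line 11 T1 block (40 at 25) ; 180 left.
Fill Line 15 T1 block (30 at 22) ; 150 left.
Line 13 T1 at 18: fill all 60 ; 90 left.
Line 5/T1 (17): +50 ; 40 left.
40 remain; put them into Line 5 T2 at 15.
Total = 25×40 + 22×30 + 18×60 + 17×50 + 15×40 = 4190.

4190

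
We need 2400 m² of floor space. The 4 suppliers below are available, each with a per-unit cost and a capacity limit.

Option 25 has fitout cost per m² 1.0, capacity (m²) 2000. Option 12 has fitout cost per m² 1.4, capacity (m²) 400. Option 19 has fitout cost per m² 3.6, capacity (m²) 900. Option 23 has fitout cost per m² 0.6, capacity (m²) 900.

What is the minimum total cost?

2040

Cheapest first:
Take 900 from Option 23 at 0.6 → need 1500 more.
Option 25 (1.0): take the remaining 1500 → done.
Option 12, Option 19: unused.
Cost = 900×0.6 + 1500×1.0 = 2040.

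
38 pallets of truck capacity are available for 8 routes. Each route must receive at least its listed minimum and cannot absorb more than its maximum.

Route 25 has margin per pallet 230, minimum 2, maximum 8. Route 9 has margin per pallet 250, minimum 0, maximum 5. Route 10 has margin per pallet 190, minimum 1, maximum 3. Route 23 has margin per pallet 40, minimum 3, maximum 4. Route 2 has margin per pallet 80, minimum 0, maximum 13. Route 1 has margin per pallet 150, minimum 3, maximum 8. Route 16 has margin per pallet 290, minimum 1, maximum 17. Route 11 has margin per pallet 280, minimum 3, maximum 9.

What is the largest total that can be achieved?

9420

Meeting every minimum uses 2+0+1+3+0+3+1+3 = 13 pallets, leaving 25.
Rank by margin per pallet: Route 16 290 > Route 11 280 > Route 9 250 > Route 25 230 > Route 10 190 > Route 1 150 > Route 2 80 > Route 23 40.
Give Route 16 16 more to hit its cap of 17 ; 9 left.
Give Route 11 6 more to hit its cap of 9 ; 3 left.
Route 9 has room for 5 more but only 3 remain, so it gets 3.
Total = 230×2 + 250×3 + 190×1 + 40×3 + 150×3 + 290×17 + 280×9 = 9420.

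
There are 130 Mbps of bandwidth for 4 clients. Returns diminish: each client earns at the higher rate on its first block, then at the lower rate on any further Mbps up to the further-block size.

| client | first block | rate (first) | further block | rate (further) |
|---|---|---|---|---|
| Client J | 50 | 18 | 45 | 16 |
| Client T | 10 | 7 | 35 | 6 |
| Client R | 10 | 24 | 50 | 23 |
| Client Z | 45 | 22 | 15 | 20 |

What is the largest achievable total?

Order all 8 blocks by rate: Client R/T1 24 > Client R/T2 23 > Client Z/T1 22 > Client Z/T2 20 > Client J/T1 18 > Client J/T2 16 > Client T/T1 7 > Client T/T2 6.
Fill Client R T1 block (10 at 24) — 120 left.
Client R/T2 (23): +50 — 70 left.
Fill Client Z T1 block (45 at 22) — 25 left.
Client Z/T2 (20): +15 — 10 left.
10 remain; put them into Client J T1 at 18.
Total = 24×10 + 23×50 + 22×45 + 20×15 + 18×10 = 2860.

2860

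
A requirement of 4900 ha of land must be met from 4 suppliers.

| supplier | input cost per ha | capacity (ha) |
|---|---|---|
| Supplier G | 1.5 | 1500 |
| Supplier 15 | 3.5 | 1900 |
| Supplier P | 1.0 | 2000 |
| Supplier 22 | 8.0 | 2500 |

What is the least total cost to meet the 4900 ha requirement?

Fill from the cheapest supplier first.
Supplier P (1.0): use full 2000 → 2900 ha to go.
Supplier G (1.5): use full 1500 → 1400 ha to go.
Supplier 15 (3.5): take the remaining 1400 → done.
Supplier 22: unused.
Cost = 2000×1.0 + 1500×1.5 + 1400×3.5 = 9150.

9150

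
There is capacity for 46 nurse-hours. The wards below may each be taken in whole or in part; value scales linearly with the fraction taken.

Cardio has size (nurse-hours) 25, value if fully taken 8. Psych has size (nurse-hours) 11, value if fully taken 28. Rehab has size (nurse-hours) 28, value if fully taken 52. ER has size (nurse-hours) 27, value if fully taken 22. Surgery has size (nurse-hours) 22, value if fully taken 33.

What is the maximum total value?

Best value per unit of size first: Psych 28/11≈2.55, Rehab 52/28≈1.86, Surgery 33/22≈1.5, ER 22/27≈0.815, Cardio 8/25≈0.32.
All 11 nurse-hours of Psych fit (value 28) ; 35 remain.
All 28 nurse-hours of Rehab fit (value 52) ; 7 remain.
Fill the last 7 nurse-hours with part of Surgery: 7/22 of it earns 10.5.
Total value = 90.5.

90.5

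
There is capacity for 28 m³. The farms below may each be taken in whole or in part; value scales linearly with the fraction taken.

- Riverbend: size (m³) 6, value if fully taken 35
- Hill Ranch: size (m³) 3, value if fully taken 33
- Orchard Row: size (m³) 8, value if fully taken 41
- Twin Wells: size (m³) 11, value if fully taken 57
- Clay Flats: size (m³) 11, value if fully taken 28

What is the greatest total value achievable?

166

Best value per unit of size first: Hill Ranch 33/3≈11, Riverbend 35/6≈5.83, Twin Wells 57/11≈5.18, Orchard Row 41/8≈5.12, Clay Flats 28/11≈2.55.
Hill Ranch: take in full, 3 m³ for value 33 ; 25 left.
Riverbend: take in full, 6 m³ for value 35 ; 19 left.
Twin Wells: take in full, 11 m³ for value 57 ; 8 left.
Take all of Orchard Row (8 m³, value 41) ; 0 m³ left.
Total value = 166.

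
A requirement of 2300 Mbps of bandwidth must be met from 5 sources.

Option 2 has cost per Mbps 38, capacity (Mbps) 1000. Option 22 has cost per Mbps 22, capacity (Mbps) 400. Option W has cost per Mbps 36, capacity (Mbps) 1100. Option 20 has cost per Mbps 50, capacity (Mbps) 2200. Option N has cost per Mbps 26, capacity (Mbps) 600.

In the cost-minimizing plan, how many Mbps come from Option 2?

Use sources in increasing cost order.
Option 22 (22): use full 400 → 1900 Mbps to go.
Option N (26): use full 600 → 1300 Mbps to go.
Option W (36): use full 1100 → 200 Mbps to go.
Take 200 from Option 2 at 38 to finish.
Option 20: unused.

200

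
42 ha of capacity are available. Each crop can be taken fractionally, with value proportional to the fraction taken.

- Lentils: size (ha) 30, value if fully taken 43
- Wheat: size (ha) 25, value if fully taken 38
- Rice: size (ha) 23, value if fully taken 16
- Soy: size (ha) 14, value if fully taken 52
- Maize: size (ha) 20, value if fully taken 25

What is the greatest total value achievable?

94.3

Best value per unit of size first: Soy 52/14≈3.71, Wheat 38/25≈1.52, Lentils 43/30≈1.43, Maize 25/20≈1.25, Rice 16/23≈0.696.
All 14 ha of Soy fit (value 52) — 28 remain.
All 25 ha of Wheat fit (value 38) — 3 remain.
3 ha left: a 3/30 share of Lentils gives 43×3/30 = 4.3.
Total value = 94.3.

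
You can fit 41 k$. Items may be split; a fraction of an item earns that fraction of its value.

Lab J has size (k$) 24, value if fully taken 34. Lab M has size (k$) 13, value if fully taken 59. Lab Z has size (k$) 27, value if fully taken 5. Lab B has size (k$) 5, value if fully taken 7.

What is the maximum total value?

98.6

Rank by value-to-size ratio: Lab M 59/13≈4.54, Lab J 34/24≈1.42, Lab B 7/5≈1.4, Lab Z 5/27≈0.185.
Take all of Lab M (13 k$, value 59) → 28 k$ left.
All 24 k$ of Lab J fit (value 34) → 4 remain.
Only 4 k$ remain; take 4/5 of Lab B for value 7×4/5 = 5.6.
Total value = 98.6.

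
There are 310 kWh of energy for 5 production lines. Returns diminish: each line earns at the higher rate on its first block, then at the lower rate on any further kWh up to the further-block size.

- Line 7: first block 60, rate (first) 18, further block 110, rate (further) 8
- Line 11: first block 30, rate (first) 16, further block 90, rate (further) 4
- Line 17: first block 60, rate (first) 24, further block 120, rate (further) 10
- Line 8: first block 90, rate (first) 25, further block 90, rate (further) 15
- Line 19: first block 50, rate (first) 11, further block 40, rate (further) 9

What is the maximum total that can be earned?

Treat each block as its own option and order by rate: Line 8/tier1 25 > Line 17/tier1 24 > Line 7/tier1 18 > Line 11/tier1 16 > Line 8/tier2 15 > Line 19/tier1 11 > Line 17/tier2 10 > Line 19/tier2 9 > Line 7/tier2 8 > Line 11/tier2 4.
Line 8 tier1 at 25: fill all 90 → 220 left.
Fill Line 17 tier1 block (60 at 24) → 160 left.
Line 7/tier1 (18): +60 → 100 left.
Line 11/tier1 (16): +30 → 70 left.
Line 8 tier2 at 15: only 70 left, fill 70.
Total = 25×90 + 24×60 + 18×60 + 16×30 + 15×70 = 6300.

6300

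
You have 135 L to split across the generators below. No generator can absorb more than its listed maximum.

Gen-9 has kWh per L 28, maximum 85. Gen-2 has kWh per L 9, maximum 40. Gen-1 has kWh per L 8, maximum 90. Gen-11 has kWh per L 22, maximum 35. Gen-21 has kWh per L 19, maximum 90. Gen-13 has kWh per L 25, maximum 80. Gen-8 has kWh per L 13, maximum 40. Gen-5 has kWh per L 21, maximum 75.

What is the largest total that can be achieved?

3630

Order the generators by kWh per L: Gen-9 28 > Gen-13 25 > Gen-11 22 > Gen-5 21 > Gen-21 19 > Gen-8 13 > Gen-2 9 > Gen-1 8.
Gen-9 takes 85 to reach its cap of 85 → 50 left.
Gen-13 has room for 80 but only 50 remain, so it gets 50.
Total = 28×85 + 25×50 = 3630.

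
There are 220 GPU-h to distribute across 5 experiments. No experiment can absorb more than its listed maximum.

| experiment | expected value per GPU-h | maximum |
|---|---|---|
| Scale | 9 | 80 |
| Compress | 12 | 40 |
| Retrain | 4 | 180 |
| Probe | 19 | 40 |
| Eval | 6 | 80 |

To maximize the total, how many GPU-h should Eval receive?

60

Order the experiments by expected value per GPU-h: Probe 19 > Compress 12 > Scale 9 > Eval 6 > Retrain 4.
Give Probe 40 to hit its cap of 40 — 180 left.
Compress: +40 to 40 (cap) — 140 left.
Scale takes 80 to reach its cap of 80 — 60 left.
Eval has room for 80 but only 60 remain, so it gets 60.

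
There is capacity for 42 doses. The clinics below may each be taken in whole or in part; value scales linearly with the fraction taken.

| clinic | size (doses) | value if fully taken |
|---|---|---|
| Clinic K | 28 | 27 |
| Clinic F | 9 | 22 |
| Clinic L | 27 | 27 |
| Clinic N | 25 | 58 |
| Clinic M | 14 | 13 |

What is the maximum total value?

Rank by value-to-size ratio: Clinic F 22/9≈2.44, Clinic N 58/25≈2.32, Clinic L 27/27≈1, Clinic K 27/28≈0.964, Clinic M 13/14≈0.929.
All 9 doses of Clinic F fit (value 22) → 33 remain.
All 25 doses of Clinic N fit (value 58) → 8 remain.
Only 8 doses remain; take 8/27 of Clinic L for value 27×8/27 = 8.
Total value = 88.

88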